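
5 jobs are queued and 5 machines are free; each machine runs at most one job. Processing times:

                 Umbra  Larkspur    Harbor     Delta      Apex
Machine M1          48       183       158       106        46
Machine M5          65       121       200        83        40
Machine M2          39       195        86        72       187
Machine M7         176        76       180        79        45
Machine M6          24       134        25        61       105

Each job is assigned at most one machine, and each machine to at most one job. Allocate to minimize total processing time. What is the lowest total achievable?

Minimum total: 261 min

Optimal: Umbra→Machine M1 (48 min), Larkspur→Machine M7 (76 min), Harbor→Machine M6 (25 min), Delta→Machine M2 (72 min), Apex→Machine M5 (40 min) — total 48+76+25+72+40 = 261 min.
Every other assignment is strictly worse.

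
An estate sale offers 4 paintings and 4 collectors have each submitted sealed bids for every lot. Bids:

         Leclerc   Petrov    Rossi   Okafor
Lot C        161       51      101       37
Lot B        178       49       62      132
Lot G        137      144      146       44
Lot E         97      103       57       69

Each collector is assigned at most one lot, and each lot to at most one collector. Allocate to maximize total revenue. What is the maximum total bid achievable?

Maximum total: $542

This is the linear assignment problem.
Optimal: Leclerc→Lot C ($161), Petrov→Lot E ($103), Rossi→Lot G ($146), Okafor→Lot B ($132) — total 161+103+146+132 = $542.
Row-greedy (each collector in turn takes its best remaining lot) gives $492, worse by 50.
Swapping Petrov↔Okafor (Petrov→Lot B $49, Okafor→Lot E $69) loses 117.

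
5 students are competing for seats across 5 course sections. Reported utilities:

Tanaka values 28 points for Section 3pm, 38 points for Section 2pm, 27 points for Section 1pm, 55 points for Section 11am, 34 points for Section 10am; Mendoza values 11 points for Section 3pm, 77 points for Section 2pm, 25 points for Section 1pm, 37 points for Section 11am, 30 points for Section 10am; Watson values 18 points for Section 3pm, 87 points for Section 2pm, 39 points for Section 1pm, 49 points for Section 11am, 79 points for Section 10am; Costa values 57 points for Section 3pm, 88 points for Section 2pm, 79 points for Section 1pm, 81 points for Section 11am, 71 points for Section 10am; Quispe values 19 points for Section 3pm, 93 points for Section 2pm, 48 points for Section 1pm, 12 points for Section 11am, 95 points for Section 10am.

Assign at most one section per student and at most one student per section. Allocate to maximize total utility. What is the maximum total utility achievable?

Maximum total: 328 points

Optimal: Tanaka→Section 3pm (28 points), Mendoza→Section 2pm (77 points), Watson→Section 11am (49 points), Costa→Section 1pm (79 points), Quispe→Section 10am (95 points) — total 28+77+49+79+95 = 328 points.
Column-greedy (each section in turn goes to its best remaining student) gives 274 points, worse by 54.
Next-best assignment: Tanaka→Section 11am, Mendoza→Section 3pm, Watson→Section 2pm, Costa→Section 1pm, Quispe→Section 10am = 327 points.
Swapping Costa↔Watson (Costa→Section 11am 81 points, Watson→Section 1pm 39 points) loses 8.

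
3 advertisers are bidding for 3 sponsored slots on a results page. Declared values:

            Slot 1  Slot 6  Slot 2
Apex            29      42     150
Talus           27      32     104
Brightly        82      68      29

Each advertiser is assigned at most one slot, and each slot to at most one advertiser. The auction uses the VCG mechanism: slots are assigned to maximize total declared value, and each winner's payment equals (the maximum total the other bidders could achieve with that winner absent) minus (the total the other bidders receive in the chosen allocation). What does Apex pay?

Apex pays $72.

Efficient allocation: Apex→Slot 2 ($150), Talus→Slot 6 ($32), Brightly→Slot 1 ($82); total welfare W = $264.
Apex receives Slot 2 at value $150, so the others get W − 150 = $114.
Without Apex: best allocation of the remaining 2 bidders over all 3 slots is Talus→Slot 2 ($104), Brightly→Slot 1 ($82), total $186.
VCG payment = (others' best without Apex) − (others' welfare with Apex) = 186 − 114 = $72.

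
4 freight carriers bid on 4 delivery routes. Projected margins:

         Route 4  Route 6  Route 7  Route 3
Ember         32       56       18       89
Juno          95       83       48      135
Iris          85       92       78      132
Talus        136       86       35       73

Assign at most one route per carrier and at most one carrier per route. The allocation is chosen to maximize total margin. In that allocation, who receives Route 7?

Iris receives Route 7.

This is a one-to-one assignment (maximum-weight bipartite matching).
Optimal: Ember→Route 6 ($56k), Juno→Route 3 ($135k), Iris→Route 7 ($78k), Talus→Route 4 ($136k) — total 56+135+78+136 = $405k.
Max-entry greedy (repeatedly take the single best remaining cell) gives $381k, worse by 24.
Swapping Iris↔Juno (Iris→Route 3 $132k, Juno→Route 7 $48k) loses 33.
Checked against all permutations: $405k is optimal.
Iris's own top route is Route 3 ($132k), but forcing Iris→Route 3 and reassigning the rest optimally gives only $372k — worse by 33.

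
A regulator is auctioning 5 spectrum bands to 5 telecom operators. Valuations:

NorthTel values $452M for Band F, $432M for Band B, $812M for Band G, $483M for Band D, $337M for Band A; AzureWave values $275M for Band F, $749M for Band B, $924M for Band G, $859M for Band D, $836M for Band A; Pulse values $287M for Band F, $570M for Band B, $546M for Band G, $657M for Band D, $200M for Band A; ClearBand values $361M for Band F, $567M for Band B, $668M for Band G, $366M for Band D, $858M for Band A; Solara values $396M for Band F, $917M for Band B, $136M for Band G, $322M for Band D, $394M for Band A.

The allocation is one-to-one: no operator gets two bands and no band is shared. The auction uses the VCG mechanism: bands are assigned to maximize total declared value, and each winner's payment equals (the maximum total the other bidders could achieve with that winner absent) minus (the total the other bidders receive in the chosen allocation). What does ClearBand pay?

Efficient allocation: NorthTel→Band F ($452M), AzureWave→Band G ($924M), Pulse→Band D ($657M), ClearBand→Band A ($858M), Solara→Band B ($917M); total welfare W = $3808M.
ClearBand receives Band A at value $858M, so the others get W − 858 = $2950M.
Without ClearBand: best allocation of the remaining 4 bidders over all 5 bands is NorthTel→Band G ($812M), AzureWave→Band A ($836M), Pulse→Band D ($657M), Solara→Band B ($917M), total $3222M.
VCG payment = (others' best without ClearBand) − (others' welfare with ClearBand) = 3222 − 2950 = $272M.

ClearBand pays $272M.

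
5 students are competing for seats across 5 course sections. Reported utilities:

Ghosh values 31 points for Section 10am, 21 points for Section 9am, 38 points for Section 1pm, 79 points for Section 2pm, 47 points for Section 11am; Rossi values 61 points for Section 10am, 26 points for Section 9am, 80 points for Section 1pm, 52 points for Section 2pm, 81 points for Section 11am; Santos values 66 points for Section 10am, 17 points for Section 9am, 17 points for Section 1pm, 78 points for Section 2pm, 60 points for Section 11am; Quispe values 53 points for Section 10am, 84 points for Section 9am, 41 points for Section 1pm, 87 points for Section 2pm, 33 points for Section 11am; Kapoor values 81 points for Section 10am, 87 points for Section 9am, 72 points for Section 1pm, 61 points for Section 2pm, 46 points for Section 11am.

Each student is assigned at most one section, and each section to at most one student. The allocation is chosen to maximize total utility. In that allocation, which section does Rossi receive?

Rossi receives Section 1pm.

Optimal: Ghosh→Section 2pm (79 points), Rossi→Section 1pm (80 points), Santos→Section 11am (60 points), Quispe→Section 9am (84 points), Kapoor→Section 10am (81 points) — total 79+80+60+84+81 = 384 points.
Max-entry greedy (repeatedly take the single best remaining cell) gives 359 points, worse by 25.
Next-best assignment: Ghosh→Section 2pm, Rossi→Section 11am, Santos→Section 10am, Quispe→Section 9am, Kapoor→Section 1pm = 382 points.
Swapping Rossi↔Santos (Rossi→Section 11am 81 points, Santos→Section 1pm 17 points) loses 42.
Rossi's own top section is Section 11am (81 points), but forcing Rossi→Section 11am and reassigning the rest optimally gives only 382 points — worse by 2.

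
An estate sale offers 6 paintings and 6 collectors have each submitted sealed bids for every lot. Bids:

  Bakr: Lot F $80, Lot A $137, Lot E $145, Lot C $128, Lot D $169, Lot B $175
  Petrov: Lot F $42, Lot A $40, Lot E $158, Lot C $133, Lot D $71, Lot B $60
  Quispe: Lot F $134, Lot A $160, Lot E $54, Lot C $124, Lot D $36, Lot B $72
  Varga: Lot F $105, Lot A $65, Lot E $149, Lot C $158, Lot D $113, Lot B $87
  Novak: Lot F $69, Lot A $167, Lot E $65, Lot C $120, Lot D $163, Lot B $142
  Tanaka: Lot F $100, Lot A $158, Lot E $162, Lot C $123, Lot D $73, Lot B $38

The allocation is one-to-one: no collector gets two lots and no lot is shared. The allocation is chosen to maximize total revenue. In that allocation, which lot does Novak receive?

Novak receives Lot D.

Optimal: Bakr→Lot B ($175), Petrov→Lot E ($158), Quispe→Lot F ($134), Varga→Lot C ($158), Novak→Lot D ($163), Tanaka→Lot A ($158) — total 175+158+134+158+163+158 = $946.
Max-entry greedy (repeatedly take the single best remaining cell) gives $867, worse by 79.
Next-best assignment: Bakr→Lot D, Petrov→Lot E, Quispe→Lot F, Varga→Lot C, Novak→Lot B, Tanaka→Lot A = $919.
Swapping Petrov↔Novak (Petrov→Lot D $71, Novak→Lot E $65) loses 185.
Novak's own top lot is Lot A ($167), but forcing Novak→Lot A and reassigning the rest optimally gives only $884 — worse by 62.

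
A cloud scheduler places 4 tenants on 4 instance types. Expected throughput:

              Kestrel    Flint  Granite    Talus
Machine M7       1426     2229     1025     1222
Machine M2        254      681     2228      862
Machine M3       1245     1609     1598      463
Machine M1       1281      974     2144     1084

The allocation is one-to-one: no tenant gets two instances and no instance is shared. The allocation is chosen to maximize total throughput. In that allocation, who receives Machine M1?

Talus receives Machine M1.

Optimal: Kestrel→Machine M3 (1245 ops/s), Flint→Machine M7 (2229 ops/s), Granite→Machine M2 (2228 ops/s), Talus→Machine M1 (1084 ops/s) — total 1245+2229+2228+1084 = 6786 ops/s.
Next-best assignment: Kestrel→Machine M3, Flint→Machine M7, Granite→Machine M1, Talus→Machine M2 = 6480 ops/s.
Checked against all permutations: 6786 ops/s is optimal.
Talus's own top instance is Machine M7 (1222 ops/s), but forcing Talus→Machine M7 and reassigning the rest optimally gives only 6340 ops/s — worse by 446.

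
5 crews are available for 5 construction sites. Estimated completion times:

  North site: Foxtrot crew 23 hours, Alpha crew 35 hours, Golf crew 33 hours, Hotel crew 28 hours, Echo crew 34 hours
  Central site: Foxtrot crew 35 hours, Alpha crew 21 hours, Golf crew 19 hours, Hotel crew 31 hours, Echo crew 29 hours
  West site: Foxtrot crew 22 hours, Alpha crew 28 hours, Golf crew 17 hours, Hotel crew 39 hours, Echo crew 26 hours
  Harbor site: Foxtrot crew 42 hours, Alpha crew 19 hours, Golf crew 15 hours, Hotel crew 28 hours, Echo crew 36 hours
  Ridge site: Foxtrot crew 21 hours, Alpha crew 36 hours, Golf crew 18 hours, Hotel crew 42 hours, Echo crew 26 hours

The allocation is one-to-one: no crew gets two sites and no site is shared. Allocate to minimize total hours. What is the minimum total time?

Minimum total: 111 hours

Optimal: Foxtrot crew→Ridge site (21 hours), Alpha crew→Central site (21 hours), Golf crew→Harbor site (15 hours), Hotel crew→North site (28 hours), Echo crew→West site (26 hours) — total 21+21+15+28+26 = 111 hours.
Column-greedy (each site in turn goes to its cheapest remaining crew) gives 129 hours, worse by 18.
Next-best assignment: Foxtrot crew→West site, Alpha crew→Central site, Golf crew→Harbor site, Hotel crew→North site, Echo crew→Ridge site = 112 hours.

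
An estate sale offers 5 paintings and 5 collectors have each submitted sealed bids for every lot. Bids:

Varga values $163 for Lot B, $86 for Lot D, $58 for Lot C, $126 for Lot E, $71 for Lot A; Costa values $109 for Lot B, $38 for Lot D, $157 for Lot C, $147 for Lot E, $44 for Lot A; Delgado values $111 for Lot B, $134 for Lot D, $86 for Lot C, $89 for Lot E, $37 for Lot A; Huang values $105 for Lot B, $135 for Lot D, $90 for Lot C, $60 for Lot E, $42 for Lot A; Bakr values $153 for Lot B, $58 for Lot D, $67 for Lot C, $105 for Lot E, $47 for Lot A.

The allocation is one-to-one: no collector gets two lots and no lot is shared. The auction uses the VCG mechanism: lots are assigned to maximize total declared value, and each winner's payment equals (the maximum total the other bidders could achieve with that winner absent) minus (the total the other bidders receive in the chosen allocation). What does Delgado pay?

Delgado pays $93.

Efficient allocation: Varga→Lot E ($126), Costa→Lot C ($157), Delgado→Lot D ($134), Huang→Lot A ($42), Bakr→Lot B ($153); total welfare W = $612.
Delgado receives Lot D at value $134, so the others get W − 134 = $478.
Without Delgado: best allocation of the remaining 4 bidders over all 5 lots is Varga→Lot E ($126), Costa→Lot C ($157), Huang→Lot D ($135), Bakr→Lot B ($153), total $571.
VCG payment = (others' best without Delgado) − (others' welfare with Delgado) = 571 − 478 = $93.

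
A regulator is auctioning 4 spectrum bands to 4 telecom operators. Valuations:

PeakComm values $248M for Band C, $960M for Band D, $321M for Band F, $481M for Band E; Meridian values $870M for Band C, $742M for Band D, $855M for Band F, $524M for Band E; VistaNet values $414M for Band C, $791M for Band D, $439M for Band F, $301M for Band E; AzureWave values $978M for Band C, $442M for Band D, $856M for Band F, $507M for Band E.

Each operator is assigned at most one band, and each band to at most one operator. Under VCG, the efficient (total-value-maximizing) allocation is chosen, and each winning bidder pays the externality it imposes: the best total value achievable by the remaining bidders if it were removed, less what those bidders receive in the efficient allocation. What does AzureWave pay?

AzureWave pays $142M.

Efficient allocation: PeakComm→Band E ($481M), Meridian→Band F ($855M), VistaNet→Band D ($791M), AzureWave→Band C ($978M); total welfare W = $3105M.
AzureWave receives Band C at value $978M, so the others get W − 978 = $2127M.
Without AzureWave: best allocation of the remaining 3 bidders over all 4 bands is PeakComm→Band D ($960M), Meridian→Band C ($870M), VistaNet→Band F ($439M), total $2269M.
VCG payment = (others' best without AzureWave) − (others' welfare with AzureWave) = 2269 − 2127 = $142M.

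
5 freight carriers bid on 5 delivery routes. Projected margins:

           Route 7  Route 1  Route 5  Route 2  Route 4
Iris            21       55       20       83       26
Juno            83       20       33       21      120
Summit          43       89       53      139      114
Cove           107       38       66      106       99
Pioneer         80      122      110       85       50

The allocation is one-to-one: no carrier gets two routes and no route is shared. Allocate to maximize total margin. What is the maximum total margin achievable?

Maximum total: $531k

Optimal: Iris→Route 1 ($55k), Juno→Route 4 ($120k), Summit→Route 2 ($139k), Cove→Route 7 ($107k), Pioneer→Route 5 ($110k) — total 55+120+139+107+110 = $531k.
Max-entry greedy (repeatedly take the single best remaining cell) gives $508k, worse by 23.
Next-best assignment: Iris→Route 2, Juno→Route 4, Summit→Route 1, Cove→Route 7, Pioneer→Route 5 = $509k.
No other one-to-one assignment exceeds $531k.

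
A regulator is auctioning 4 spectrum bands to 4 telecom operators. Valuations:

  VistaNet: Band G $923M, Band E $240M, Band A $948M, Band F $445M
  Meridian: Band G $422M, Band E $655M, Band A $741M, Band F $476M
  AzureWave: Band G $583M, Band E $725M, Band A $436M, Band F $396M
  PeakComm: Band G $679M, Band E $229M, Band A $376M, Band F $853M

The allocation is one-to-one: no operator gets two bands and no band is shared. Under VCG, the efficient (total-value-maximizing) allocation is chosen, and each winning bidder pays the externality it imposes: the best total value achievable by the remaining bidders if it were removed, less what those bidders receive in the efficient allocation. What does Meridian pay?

Meridian pays $25M.

Efficient allocation: VistaNet→Band G ($923M), Meridian→Band A ($741M), AzureWave→Band E ($725M), PeakComm→Band F ($853M); total welfare W = $3242M.
Meridian receives Band A at value $741M, so the others get W − 741 = $2501M.
Without Meridian: best allocation of the remaining 3 bidders over all 4 bands is VistaNet→Band A ($948M), AzureWave→Band E ($725M), PeakComm→Band F ($853M), total $2526M.
VCG payment = (others' best without Meridian) − (others' welfare with Meridian) = 2526 − 2501 = $25M.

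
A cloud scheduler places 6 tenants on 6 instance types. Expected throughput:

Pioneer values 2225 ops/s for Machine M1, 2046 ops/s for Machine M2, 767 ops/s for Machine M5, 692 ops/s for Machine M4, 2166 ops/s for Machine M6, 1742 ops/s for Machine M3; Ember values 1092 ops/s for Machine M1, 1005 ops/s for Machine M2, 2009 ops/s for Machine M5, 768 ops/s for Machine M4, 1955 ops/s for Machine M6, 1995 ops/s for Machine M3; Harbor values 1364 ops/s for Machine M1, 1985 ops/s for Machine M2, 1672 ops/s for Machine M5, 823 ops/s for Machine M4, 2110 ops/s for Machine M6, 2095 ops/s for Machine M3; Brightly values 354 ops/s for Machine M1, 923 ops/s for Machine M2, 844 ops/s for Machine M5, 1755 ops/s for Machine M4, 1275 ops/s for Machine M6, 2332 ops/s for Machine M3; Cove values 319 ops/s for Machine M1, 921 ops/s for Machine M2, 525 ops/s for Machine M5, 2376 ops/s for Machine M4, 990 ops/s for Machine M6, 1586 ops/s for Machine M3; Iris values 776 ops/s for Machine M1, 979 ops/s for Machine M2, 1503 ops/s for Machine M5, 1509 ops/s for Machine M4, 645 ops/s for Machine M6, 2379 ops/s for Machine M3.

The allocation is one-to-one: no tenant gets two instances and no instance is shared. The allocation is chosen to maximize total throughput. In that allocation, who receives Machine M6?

Ember receives Machine M6.

Optimal: Pioneer→Machine M1 (2225 ops/s), Ember→Machine M6 (1955 ops/s), Harbor→Machine M2 (1985 ops/s), Brightly→Machine M3 (2332 ops/s), Cove→Machine M4 (2376 ops/s), Iris→Machine M5 (1503 ops/s) — total 2225+1955+1985+2332+2376+1503 = 12376 ops/s.
Max-entry greedy (repeatedly take the single best remaining cell) gives 12022 ops/s, worse by 354.
Next-best assignment: Pioneer→Machine M1, Ember→Machine M5, Harbor→Machine M2, Brightly→Machine M6, Cove→Machine M4, Iris→Machine M3 = 12249 ops/s.
Ember's own top instance is Machine M5 (2009 ops/s), but forcing Ember→Machine M5 and reassigning the rest optimally gives only 12249 ops/s — worse by 127.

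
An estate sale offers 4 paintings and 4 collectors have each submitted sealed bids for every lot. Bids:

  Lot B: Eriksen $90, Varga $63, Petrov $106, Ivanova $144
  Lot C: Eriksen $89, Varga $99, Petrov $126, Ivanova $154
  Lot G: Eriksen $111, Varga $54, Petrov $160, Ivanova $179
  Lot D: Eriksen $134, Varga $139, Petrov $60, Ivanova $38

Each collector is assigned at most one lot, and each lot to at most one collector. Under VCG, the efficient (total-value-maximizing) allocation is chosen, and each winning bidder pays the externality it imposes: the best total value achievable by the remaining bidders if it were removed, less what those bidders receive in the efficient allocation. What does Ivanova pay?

Ivanova pays $4.

Efficient allocation: Eriksen→Lot B ($90), Varga→Lot D ($139), Petrov→Lot G ($160), Ivanova→Lot C ($154); total welfare W = $543.
Ivanova receives Lot C at value $154, so the others get W − 154 = $389.
Without Ivanova: best allocation of the remaining 3 bidders over all 4 lots is Eriksen→Lot D ($134), Varga→Lot C ($99), Petrov→Lot G ($160), total $393.
VCG payment = (others' best without Ivanova) − (others' welfare with Ivanova) = 393 − 389 = $4.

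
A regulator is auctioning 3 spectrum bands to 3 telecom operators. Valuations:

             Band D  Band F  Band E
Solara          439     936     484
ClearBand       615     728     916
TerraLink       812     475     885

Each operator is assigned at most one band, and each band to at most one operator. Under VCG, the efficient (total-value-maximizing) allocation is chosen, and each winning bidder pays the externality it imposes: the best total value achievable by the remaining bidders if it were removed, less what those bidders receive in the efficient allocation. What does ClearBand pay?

ClearBand pays $73M.

Efficient allocation: Solara→Band F ($936M), ClearBand→Band E ($916M), TerraLink→Band D ($812M); total welfare W = $2664M.
ClearBand receives Band E at value $916M, so the others get W − 916 = $1748M.
Without ClearBand: best allocation of the remaining 2 bidders over all 3 bands is Solara→Band F ($936M), TerraLink→Band E ($885M), total $1821M.
VCG payment = (others' best without ClearBand) − (others' welfare with ClearBand) = 1821 − 1748 = $73M.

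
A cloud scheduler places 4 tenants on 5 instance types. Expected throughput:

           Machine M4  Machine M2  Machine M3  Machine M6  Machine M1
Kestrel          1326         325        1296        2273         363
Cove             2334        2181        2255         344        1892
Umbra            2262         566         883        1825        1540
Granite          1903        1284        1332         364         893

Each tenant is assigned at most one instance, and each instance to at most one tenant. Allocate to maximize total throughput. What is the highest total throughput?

Maximum total: 8074 ops/s

Treat this as an assignment problem: match each tenant to one instance.
Optimal: Kestrel→Machine M6 (2273 ops/s), Cove→Machine M3 (2255 ops/s), Umbra→Machine M4 (2262 ops/s), Granite→Machine M2 (1284 ops/s) — total 2273+2255+2262+1284 = 8074 ops/s.
Column-greedy (each instance in turn goes to its best remaining tenant) gives 6739 ops/s, worse by 1335.
No other one-to-one assignment exceeds 8074 ops/s.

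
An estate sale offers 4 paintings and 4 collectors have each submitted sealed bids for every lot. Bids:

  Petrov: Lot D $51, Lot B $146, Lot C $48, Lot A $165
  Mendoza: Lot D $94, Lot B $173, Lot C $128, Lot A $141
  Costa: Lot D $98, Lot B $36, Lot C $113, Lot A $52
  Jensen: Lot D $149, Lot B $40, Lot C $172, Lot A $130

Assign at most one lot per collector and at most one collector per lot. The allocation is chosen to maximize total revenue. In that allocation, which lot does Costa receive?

This is a one-to-one assignment (maximum-weight bipartite matching).
Optimal: Petrov→Lot A ($165), Mendoza→Lot B ($173), Costa→Lot D ($98), Jensen→Lot C ($172) — total 165+173+98+172 = $608.
Row-greedy (each collector in turn takes its best remaining lot) gives $600, worse by 8.
Swapping Costa↔Mendoza (Costa→Lot B $36, Mendoza→Lot D $94) loses 141.
No other one-to-one assignment exceeds $608.
Costa's own top lot is Lot C ($113), but forcing Costa→Lot C and reassigning the rest optimally gives only $600 — worse by 8.

Costa receives Lot D.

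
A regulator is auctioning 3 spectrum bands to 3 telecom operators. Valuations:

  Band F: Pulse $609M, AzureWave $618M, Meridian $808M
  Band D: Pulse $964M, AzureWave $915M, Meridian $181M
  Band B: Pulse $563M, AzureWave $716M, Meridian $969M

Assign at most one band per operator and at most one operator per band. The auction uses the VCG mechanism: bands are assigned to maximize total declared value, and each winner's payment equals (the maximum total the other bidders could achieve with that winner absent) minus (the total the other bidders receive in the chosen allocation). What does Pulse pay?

Pulse pays $297M.

Efficient allocation: Pulse→Band D ($964M), AzureWave→Band F ($618M), Meridian→Band B ($969M); total welfare W = $2551M.
Pulse receives Band D at value $964M, so the others get W − 964 = $1587M.
Without Pulse: best allocation of the remaining 2 bidders over all 3 bands is AzureWave→Band D ($915M), Meridian→Band B ($969M), total $1884M.
VCG payment = (others' best without Pulse) − (others' welfare with Pulse) = 1884 − 1587 = $297M.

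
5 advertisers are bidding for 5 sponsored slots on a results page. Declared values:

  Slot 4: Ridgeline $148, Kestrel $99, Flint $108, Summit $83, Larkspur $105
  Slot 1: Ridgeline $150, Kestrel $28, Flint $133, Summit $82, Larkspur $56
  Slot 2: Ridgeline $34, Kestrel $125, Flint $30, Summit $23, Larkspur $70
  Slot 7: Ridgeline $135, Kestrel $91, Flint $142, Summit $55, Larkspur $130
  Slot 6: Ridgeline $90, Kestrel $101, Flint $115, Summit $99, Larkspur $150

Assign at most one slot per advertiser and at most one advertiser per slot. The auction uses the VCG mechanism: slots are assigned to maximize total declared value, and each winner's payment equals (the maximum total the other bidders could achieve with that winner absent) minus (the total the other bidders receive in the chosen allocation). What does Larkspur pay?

Larkspur pays $16.

Efficient allocation: Ridgeline→Slot 1 ($150), Kestrel→Slot 2 ($125), Flint→Slot 7 ($142), Summit→Slot 4 ($83), Larkspur→Slot 6 ($150); total welfare W = $650.
Larkspur receives Slot 6 at value $150, so the others get W − 150 = $500.
Without Larkspur: best allocation of the remaining 4 bidders over all 5 slots is Ridgeline→Slot 1 ($150), Kestrel→Slot 2 ($125), Flint→Slot 7 ($142), Summit→Slot 6 ($99), total $516.
VCG payment = (others' best without Larkspur) − (others' welfare with Larkspur) = 516 − 500 = $16.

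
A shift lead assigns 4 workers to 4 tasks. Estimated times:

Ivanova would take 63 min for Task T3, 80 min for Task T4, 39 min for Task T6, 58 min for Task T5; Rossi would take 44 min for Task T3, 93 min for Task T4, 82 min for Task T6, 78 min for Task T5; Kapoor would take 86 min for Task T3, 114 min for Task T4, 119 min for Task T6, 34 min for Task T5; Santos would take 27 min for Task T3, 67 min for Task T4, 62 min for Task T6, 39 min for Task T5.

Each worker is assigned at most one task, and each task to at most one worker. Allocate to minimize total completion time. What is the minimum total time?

Minimum total: 184 min

This is the linear assignment problem.
Optimal: Ivanova→Task T6 (39 min), Rossi→Task T3 (44 min), Kapoor→Task T5 (34 min), Santos→Task T4 (67 min) — total 39+44+34+67 = 184 min.
Min-entry greedy (repeatedly take the single cheapest remaining cell) gives 193 min, worse by 9.
Next-best assignment: Ivanova→Task T6, Rossi→Task T4, Kapoor→Task T5, Santos→Task T3 = 193 min.
Swapping Ivanova↔Kapoor (Ivanova→Task T5 58 min, Kapoor→Task T6 119 min) adds 104.
Checked against all permutations: 184 min is optimal.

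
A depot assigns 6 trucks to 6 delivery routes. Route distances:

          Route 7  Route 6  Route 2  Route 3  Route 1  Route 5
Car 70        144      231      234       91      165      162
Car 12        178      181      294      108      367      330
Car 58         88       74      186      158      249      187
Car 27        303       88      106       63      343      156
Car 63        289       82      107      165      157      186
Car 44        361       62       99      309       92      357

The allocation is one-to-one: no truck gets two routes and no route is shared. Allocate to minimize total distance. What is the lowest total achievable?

Minimum total: 638 km

Optimal: Car 70→Route 5 (162 km), Car 12→Route 3 (108 km), Car 58→Route 7 (88 km), Car 27→Route 2 (106 km), Car 63→Route 6 (82 km), Car 44→Route 1 (92 km) — total 162+108+88+106+82+92 = 638 km.
Row-greedy (each truck in turn takes its cheapest remaining route) gives 963 km, worse by 325.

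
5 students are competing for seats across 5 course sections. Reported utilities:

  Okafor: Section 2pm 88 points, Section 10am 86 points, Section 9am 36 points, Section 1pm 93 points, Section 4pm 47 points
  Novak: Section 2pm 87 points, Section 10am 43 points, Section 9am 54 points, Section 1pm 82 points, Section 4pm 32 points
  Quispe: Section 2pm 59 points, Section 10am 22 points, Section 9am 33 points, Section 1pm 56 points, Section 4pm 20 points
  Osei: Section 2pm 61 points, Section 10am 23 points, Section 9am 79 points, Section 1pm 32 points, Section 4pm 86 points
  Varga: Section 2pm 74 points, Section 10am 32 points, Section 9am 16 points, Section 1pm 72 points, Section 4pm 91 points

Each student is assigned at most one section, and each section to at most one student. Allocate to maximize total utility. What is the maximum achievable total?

Optimal: Okafor→Section 10am (86 points), Novak→Section 2pm (87 points), Quispe→Section 1pm (56 points), Osei→Section 9am (79 points), Varga→Section 4pm (91 points) — total 86+87+56+79+91 = 399 points.
Next-best assignment: Okafor→Section 10am, Novak→Section 1pm, Quispe→Section 2pm, Osei→Section 9am, Varga→Section 4pm = 397 points.

Maximum total: 399 points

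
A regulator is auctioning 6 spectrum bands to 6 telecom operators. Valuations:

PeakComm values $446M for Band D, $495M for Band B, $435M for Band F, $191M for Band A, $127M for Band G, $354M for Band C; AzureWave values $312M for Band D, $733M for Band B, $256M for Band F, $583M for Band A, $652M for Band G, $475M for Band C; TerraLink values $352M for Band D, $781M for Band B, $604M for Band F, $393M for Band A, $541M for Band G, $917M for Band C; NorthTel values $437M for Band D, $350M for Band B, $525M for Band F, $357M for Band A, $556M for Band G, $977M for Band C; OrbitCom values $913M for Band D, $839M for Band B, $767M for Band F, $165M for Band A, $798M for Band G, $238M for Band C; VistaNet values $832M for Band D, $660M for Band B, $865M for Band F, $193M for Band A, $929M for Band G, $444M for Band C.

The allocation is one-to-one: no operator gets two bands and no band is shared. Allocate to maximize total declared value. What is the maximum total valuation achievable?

Maximum total: $4618M

This is a one-to-one assignment (maximum-weight bipartite matching).
Optimal: PeakComm→Band F ($435M), AzureWave→Band A ($583M), TerraLink→Band B ($781M), NorthTel→Band C ($977M), OrbitCom→Band D ($913M), VistaNet→Band G ($929M) — total 435+583+781+977+913+929 = $4618M.
Row-greedy (each operator in turn takes its best remaining band) gives $3695M, worse by 923.
Next-best assignment: PeakComm→Band B, AzureWave→Band A, TerraLink→Band F, NorthTel→Band C, OrbitCom→Band D, VistaNet→Band G = $4501M.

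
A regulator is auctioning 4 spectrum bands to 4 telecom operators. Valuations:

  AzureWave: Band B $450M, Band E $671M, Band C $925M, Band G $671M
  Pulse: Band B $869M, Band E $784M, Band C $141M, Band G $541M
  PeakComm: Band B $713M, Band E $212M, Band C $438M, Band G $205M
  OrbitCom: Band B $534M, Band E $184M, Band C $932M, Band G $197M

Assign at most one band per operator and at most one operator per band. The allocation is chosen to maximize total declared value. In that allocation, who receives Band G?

AzureWave receives Band G.

Optimal: AzureWave→Band G ($671M), Pulse→Band E ($784M), PeakComm→Band B ($713M), OrbitCom→Band C ($932M) — total 671+784+713+932 = $3100M.
Max-entry greedy (repeatedly take the single best remaining cell) gives $2677M, worse by 423.
Next-best assignment: AzureWave→Band E, Pulse→Band G, PeakComm→Band B, OrbitCom→Band C = $2857M.
Swapping PeakComm↔Pulse (PeakComm→Band E $212M, Pulse→Band B $869M) loses 416.
AzureWave's own top band is Band C ($925M), but forcing AzureWave→Band C and reassigning the rest optimally gives only $2619M — worse by 481.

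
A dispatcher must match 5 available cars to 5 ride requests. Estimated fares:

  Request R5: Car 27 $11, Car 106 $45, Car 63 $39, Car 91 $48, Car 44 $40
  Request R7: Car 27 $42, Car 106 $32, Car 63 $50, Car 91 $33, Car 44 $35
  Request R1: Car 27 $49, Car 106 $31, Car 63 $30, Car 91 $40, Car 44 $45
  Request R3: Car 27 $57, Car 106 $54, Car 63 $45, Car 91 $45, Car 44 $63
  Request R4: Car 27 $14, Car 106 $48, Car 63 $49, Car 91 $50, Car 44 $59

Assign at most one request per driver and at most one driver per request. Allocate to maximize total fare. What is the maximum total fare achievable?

Optimal: Car 27→Request R1 ($49), Car 106→Request R3 ($54), Car 63→Request R7 ($50), Car 91→Request R5 ($48), Car 44→Request R4 ($59) — total 49+54+50+48+59 = $260.
Row-greedy (each driver in turn takes its best remaining request) gives $248, worse by 12.

Max total: $260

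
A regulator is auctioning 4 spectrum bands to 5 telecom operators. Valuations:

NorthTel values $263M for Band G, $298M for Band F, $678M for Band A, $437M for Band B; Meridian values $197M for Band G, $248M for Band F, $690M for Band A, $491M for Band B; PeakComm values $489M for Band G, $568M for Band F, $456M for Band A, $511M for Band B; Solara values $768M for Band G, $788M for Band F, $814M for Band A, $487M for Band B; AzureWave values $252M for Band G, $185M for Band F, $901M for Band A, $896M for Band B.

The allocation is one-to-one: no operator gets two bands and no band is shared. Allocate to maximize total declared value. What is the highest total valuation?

Optimal: Solara→Band G ($768M), PeakComm→Band F ($568M), Meridian→Band A ($690M), AzureWave→Band B ($896M) — total 768+568+690+896 = $2922M.
Max-entry greedy (repeatedly take the single best remaining cell) gives $2463M, worse by 459.
Swapping PeakComm↔AzureWave (PeakComm→Band B $511M, AzureWave→Band F $185M) loses 768.
No other one-to-one assignment exceeds $2922M.

Max total: $2922M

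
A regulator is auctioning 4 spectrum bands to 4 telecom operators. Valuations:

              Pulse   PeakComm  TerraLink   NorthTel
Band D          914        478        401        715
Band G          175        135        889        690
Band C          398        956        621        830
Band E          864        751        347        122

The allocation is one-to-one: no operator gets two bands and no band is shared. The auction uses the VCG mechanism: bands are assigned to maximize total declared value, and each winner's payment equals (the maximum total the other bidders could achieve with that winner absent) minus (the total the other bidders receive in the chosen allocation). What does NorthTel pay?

Efficient allocation: Pulse→Band E ($864M), PeakComm→Band C ($956M), TerraLink→Band G ($889M), NorthTel→Band D ($715M); total welfare W = $3424M.
NorthTel receives Band D at value $715M, so the others get W − 715 = $2709M.
Without NorthTel: best allocation of the remaining 3 bidders over all 4 bands is Pulse→Band D ($914M), PeakComm→Band C ($956M), TerraLink→Band G ($889M), total $2759M.
VCG payment = (others' best without NorthTel) − (others' welfare with NorthTel) = 2759 − 2709 = $50M.

NorthTel pays $50M.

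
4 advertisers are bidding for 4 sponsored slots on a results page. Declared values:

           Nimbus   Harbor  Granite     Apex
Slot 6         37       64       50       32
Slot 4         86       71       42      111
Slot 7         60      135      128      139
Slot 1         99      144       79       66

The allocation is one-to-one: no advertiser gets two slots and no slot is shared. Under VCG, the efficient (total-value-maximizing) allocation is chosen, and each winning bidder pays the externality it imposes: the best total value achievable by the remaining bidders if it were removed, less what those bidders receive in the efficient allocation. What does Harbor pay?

Harbor pays $62.

Efficient allocation: Nimbus→Slot 6 ($37), Harbor→Slot 1 ($144), Granite→Slot 7 ($128), Apex→Slot 4 ($111); total welfare W = $420.
Harbor receives Slot 1 at value $144, so the others get W − 144 = $276.
Without Harbor: best allocation of the remaining 3 bidders over all 4 slots is Nimbus→Slot 1 ($99), Granite→Slot 7 ($128), Apex→Slot 4 ($111), total $338.
VCG payment = (others' best without Harbor) − (others' welfare with Harbor) = 338 − 276 = $62.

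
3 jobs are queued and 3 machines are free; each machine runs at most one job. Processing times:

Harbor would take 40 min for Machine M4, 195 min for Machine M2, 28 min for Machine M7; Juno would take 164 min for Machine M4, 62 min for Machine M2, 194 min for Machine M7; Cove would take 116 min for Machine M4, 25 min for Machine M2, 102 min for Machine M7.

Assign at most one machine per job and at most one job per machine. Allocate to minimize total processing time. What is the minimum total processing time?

Min total: 204 min

Optimal: Harbor→Machine M4 (40 min), Juno→Machine M2 (62 min), Cove→Machine M7 (102 min) — total 40+62+102 = 204 min.
Column-greedy (each machine in turn goes to its cheapest remaining job) gives 259 min, worse by 55.
Next-best assignment: Harbor→Machine M7, Juno→Machine M2, Cove→Machine M4 = 206 min.
No other one-to-one assignment undercuts 204 min.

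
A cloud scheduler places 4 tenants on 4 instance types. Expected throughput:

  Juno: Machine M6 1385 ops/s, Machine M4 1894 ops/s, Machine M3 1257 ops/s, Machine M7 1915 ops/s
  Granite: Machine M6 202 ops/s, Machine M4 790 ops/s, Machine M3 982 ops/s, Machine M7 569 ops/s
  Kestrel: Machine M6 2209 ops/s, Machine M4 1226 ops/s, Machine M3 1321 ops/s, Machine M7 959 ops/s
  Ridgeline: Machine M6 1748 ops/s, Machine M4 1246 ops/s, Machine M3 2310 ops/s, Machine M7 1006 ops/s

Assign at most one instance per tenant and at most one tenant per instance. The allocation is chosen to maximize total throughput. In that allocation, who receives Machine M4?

Granite receives Machine M4.

Optimal: Juno→Machine M7 (1915 ops/s), Granite→Machine M4 (790 ops/s), Kestrel→Machine M6 (2209 ops/s), Ridgeline→Machine M3 (2310 ops/s) — total 1915+790+2209+2310 = 7224 ops/s.
Column-greedy (each instance in turn goes to its best remaining tenant) gives 6982 ops/s, worse by 242.
Granite's own top instance is Machine M3 (982 ops/s), but forcing Granite→Machine M3 and reassigning the rest optimally gives only 6352 ops/s — worse by 872.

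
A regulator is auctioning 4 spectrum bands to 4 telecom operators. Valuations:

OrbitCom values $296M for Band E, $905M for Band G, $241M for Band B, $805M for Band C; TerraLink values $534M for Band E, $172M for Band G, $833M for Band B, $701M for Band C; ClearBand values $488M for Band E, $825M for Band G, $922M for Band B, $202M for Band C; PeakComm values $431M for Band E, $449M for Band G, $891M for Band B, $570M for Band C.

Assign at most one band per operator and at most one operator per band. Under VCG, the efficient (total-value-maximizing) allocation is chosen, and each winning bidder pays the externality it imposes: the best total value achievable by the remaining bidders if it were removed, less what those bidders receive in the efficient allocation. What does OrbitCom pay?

Efficient allocation: OrbitCom→Band C ($805M), TerraLink→Band E ($534M), ClearBand→Band G ($825M), PeakComm→Band B ($891M); total welfare W = $3055M.
OrbitCom receives Band C at value $805M, so the others get W − 805 = $2250M.
Without OrbitCom: best allocation of the remaining 3 bidders over all 4 bands is TerraLink→Band C ($701M), ClearBand→Band G ($825M), PeakComm→Band B ($891M), total $2417M.
VCG payment = (others' best without OrbitCom) − (others' welfare with OrbitCom) = 2417 − 2250 = $167M.

OrbitCom pays $167M.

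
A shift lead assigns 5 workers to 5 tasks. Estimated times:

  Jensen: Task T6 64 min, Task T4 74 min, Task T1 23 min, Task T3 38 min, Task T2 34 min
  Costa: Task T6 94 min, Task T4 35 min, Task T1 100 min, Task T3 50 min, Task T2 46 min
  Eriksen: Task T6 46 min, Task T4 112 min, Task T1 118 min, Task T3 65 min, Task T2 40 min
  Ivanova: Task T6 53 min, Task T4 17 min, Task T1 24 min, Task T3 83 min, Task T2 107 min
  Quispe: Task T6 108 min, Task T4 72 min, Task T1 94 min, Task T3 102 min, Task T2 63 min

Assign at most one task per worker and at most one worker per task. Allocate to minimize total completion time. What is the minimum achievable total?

This is the linear assignment problem.
Optimal: Jensen→Task T1 (23 min), Costa→Task T3 (50 min), Eriksen→Task T6 (46 min), Ivanova→Task T4 (17 min), Quispe→Task T2 (63 min) — total 23+50+46+17+63 = 199 min.
Row-greedy (each worker in turn takes its cheapest remaining task) gives 253 min, worse by 54.
Every other assignment is strictly worse.

Min total: 199 min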